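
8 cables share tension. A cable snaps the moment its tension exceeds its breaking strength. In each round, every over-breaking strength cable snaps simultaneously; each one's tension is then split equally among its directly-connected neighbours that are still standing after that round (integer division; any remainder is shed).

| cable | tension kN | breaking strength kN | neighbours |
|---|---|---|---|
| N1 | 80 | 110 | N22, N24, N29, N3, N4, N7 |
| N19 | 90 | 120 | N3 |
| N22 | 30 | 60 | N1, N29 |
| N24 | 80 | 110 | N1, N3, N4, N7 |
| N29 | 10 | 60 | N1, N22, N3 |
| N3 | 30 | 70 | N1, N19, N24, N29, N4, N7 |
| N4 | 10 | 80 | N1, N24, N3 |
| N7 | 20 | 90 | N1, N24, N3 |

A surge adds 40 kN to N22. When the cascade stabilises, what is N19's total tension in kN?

Round 1 — N22 at 70 > 60. N22 snaps.
  N22 sheds 70 kN to N1, N29: 35 each.
    N1: 80+35 = 115 > 110
    N29: 10+35 = 45 ≤ 60
Round 2 — N1 snaps.
  N1 sheds 115 kN to N24, N29, N3, N4, N7: 23 each.
    N24: 80+23 = 103 ≤ 110
    N29: 45+23 = 68 > 60
    N3: 30+23 = 53 ≤ 70
    N4: 10+23 = 33 ≤ 80
    N7: 20+23 = 43 ≤ 90
Round 3 — N29 snaps.
  N29 sheds 68 kN to N3: 68 each.
    N3: 53+68 = 121 > 70
Round 4 — N3 snaps.
  N3 sheds 121 kN to N19, N24, N4, N7: 30 each (1 lost).
    N19: 90+30 = 120 ≤ 120
    N24: 103+30 = 133 > 110
    N4: 33+30 = 63 ≤ 80
    N7: 43+30 = 73 ≤ 90
Round 5 — N24 snaps.
  N24 sheds 133 kN to N4, N7: 66 each (1 lost).
    N4: 63+66 = 129 > 80
    N7: 73+66 = 139 > 90
Round 6 — N4, N7 snap.
  N4 sheds 129 kN: no online neighbours, lost.
  N7 sheds 139 kN: no online neighbours, lost.
No further breaks.

120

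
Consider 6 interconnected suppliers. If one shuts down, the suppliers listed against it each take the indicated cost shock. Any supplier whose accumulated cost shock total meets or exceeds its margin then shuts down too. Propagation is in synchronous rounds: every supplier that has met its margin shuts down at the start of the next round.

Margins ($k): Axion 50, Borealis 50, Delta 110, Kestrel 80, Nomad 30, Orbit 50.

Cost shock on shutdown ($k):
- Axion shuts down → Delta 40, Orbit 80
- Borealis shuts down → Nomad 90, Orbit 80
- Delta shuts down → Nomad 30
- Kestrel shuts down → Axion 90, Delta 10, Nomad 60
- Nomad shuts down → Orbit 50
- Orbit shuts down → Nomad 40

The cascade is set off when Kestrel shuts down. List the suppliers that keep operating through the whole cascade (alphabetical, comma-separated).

Round 1 — Kestrel shuts down (initial).
  Axion: +90 → 90 ≥ 50
  Delta: +10 → 10 < 110
  Nomad: +60 → 60 ≥ 30
Round 2 — Axion, Nomad shut down.
  Delta: +40 → 50 < 110
  Orbit: +80+50 → 130 ≥ 50
Round 3 — Orbit shuts down.
No further shutdowns.

Borealis, Delta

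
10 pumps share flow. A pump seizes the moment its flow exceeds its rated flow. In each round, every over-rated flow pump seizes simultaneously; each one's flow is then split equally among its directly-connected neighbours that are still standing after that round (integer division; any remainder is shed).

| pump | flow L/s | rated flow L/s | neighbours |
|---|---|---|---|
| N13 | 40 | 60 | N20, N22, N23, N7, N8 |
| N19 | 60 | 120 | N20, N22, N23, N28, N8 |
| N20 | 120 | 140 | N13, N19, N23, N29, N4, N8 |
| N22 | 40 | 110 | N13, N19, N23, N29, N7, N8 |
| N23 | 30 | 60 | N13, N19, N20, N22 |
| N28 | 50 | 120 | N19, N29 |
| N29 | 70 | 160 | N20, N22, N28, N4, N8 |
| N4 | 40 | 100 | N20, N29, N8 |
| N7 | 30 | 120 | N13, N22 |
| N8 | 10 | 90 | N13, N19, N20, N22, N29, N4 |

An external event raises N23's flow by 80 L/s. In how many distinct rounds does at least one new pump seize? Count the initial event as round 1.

6

Round 1 — N23 at 110 > 60. N23 seizes.
  N23 sheds 110 L/s to N13, N19, N20, N22: 27 each (2 lost).
    N13: 40+27 = 67 > 60
    N19: 60+27 = 87 ≤ 120
    N20: 120+27 = 147 > 140
    N22: 40+27 = 67 ≤ 110
Round 2 — N13, N20 seize.
  N13 sheds 67 L/s to N22, N7, N8: 22 each (1 lost).
    N22: 67+22 = 89 ≤ 110
    N7: 30+22 = 52 ≤ 120
    N8: 10+22 = 32 ≤ 90
  N20 sheds 147 L/s to N19, N29, N4, N8: 36 each (3 lost).
    N19: 87+36 = 123 > 120
    N29: 70+36 = 106 ≤ 160
    N4: 40+36 = 76 ≤ 100
    N8: 32+36 = 68 ≤ 90
Round 3 — N19 seizes.
  N19 sheds 123 L/s to N22, N28, N8: 41 each.
    N22: 89+41 = 130 > 110
    N28: 50+41 = 91 ≤ 120
    N8: 68+41 = 109 > 90
Round 4 — N22, N8 seize.
  N22 sheds 130 L/s to N29, N7: 65 each.
    N29: 106+65 = 171 > 160
    N7: 52+65 = 117 ≤ 120
  N8 sheds 109 L/s to N29, N4: 54 each (1 lost).
    N29: 171+54 = 225 > 160
    N4: 76+54 = 130 > 100
Round 5 — N29, N4 seize.
  N29 sheds 225 L/s to N28: 225 each.
    N28: 91+225 = 316 > 120
  N4 sheds 130 L/s: no online neighbours, lost.
Round 6 — N28 seizes.
  N28 sheds 316 L/s: no online neighbours, lost.
No further seizures.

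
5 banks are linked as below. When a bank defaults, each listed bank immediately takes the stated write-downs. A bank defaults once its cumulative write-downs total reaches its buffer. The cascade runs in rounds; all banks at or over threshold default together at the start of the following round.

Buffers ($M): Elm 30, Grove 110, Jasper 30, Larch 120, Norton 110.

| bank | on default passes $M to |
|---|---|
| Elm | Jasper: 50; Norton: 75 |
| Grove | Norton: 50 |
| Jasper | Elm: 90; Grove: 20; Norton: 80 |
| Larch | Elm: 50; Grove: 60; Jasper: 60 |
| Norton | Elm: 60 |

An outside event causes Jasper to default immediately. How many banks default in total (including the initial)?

Round 1 — Jasper defaults (initial).
  Elm: +90 → 90 ≥ 30
  Grove: +20 → 20 < 110
  Norton: +80 → 80 < 110
Round 2 — Elm defaults.
  Norton: +75 → 155 ≥ 110
Round 3 — Norton defaults.
No further defaults.

3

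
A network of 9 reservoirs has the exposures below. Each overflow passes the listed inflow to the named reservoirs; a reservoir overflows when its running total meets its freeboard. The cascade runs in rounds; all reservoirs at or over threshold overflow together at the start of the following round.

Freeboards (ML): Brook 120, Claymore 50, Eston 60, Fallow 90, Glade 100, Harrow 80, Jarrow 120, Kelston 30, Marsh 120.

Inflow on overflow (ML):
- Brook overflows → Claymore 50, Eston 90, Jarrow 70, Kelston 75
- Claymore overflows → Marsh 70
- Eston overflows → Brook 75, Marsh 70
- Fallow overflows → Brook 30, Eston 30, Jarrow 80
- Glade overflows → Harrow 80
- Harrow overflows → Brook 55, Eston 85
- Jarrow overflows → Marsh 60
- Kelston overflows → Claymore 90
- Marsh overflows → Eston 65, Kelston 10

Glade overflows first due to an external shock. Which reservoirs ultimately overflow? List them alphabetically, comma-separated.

Brook, Claymore, Eston, Glade, Harrow, Kelston, Marsh

Round 1 — Glade overflows (initial).
  Harrow: +80 → 80 ≥ 80
Round 2 — Harrow overflows.
  Brook: +55 → 55 < 120
  Eston: +85 → 85 ≥ 60
Round 3 — Eston overflows.
  Brook: +75 → 130 ≥ 120
  Marsh: +70 → 70 < 120
Round 4 — Brook overflows.
  Claymore: +50 → 50 ≥ 50
  Jarrow: +70 → 70 < 120
  Kelston: +75 → 75 ≥ 30
Round 5 — Claymore, Kelston overflow.
  Marsh: +70 → 140 ≥ 120
Round 6 — Marsh overflows.
No further overflows.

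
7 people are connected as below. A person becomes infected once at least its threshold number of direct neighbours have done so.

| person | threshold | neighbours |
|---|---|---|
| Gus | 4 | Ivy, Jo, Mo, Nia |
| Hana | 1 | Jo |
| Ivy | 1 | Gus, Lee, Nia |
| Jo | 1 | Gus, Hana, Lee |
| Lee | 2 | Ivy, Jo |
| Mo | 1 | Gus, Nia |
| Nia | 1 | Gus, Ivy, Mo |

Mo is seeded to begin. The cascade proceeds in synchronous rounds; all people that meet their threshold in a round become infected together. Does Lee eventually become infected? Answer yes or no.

no

Round 1 — Mo becomes infected (initial).
Round 2 — checking thresholds:
  Gus: 1 of 4 neighbours < 4, holds.
  Nia: 1 of 3 neighbours ≥ 1, becomes infected.
Round 3 — checking thresholds:
  Gus: 2 of 4 neighbours < 4, holds.
  Ivy: 1 of 3 neighbours ≥ 1, becomes infected.
Round 4 — no new infections; cascade stops.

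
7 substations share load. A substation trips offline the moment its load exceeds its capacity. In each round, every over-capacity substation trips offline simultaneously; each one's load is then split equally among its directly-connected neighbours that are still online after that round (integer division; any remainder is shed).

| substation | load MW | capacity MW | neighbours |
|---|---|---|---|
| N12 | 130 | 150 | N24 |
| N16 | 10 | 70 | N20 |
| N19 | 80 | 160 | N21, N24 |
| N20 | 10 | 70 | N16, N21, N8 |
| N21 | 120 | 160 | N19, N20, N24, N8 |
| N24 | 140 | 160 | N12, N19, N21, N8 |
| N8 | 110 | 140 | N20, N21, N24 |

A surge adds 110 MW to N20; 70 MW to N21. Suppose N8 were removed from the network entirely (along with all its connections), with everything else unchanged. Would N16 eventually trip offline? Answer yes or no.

yes

With N8 removed:
Round 1 — N20 at 120 > 70; N21 at 190 > 160. N20, N21 trip offline.
  N20 sheds 120 MW to N16: 120 each.
    N16: 10+120 = 130 > 70
  N21 sheds 190 MW to N19, N24: 95 each.
    N19: 80+95 = 175 > 160
    N24: 140+95 = 235 > 160
Round 2 — N16, N19, N24 trip offline.
  N16 sheds 130 MW: no online neighbours, lost.
  N19 sheds 175 MW: no online neighbours, lost.
  N24 sheds 235 MW to N12: 235 each.
    N12: 130+235 = 365 > 150
Round 3 — N12 trips offline.
  N12 sheds 365 MW: no online neighbours, lost.
No further trips.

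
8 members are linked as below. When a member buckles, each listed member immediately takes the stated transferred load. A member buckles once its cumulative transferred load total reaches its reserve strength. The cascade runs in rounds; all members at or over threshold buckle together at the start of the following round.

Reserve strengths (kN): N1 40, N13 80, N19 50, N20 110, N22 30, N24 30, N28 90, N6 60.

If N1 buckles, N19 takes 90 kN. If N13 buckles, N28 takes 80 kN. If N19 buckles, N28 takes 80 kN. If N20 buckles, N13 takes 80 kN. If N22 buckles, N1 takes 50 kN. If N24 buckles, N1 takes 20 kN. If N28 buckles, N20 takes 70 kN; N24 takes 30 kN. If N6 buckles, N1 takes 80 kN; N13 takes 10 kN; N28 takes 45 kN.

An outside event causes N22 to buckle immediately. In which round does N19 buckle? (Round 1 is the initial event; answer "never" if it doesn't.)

Round 1 — N22 buckles (initial).
  N1: +50 → 50 ≥ 40
Round 2 — N1 buckles.
  N19: +90 → 90 ≥ 50
Round 3 — N19 buckles.
  N28: +80 → 80 < 90
No further bucklings.

3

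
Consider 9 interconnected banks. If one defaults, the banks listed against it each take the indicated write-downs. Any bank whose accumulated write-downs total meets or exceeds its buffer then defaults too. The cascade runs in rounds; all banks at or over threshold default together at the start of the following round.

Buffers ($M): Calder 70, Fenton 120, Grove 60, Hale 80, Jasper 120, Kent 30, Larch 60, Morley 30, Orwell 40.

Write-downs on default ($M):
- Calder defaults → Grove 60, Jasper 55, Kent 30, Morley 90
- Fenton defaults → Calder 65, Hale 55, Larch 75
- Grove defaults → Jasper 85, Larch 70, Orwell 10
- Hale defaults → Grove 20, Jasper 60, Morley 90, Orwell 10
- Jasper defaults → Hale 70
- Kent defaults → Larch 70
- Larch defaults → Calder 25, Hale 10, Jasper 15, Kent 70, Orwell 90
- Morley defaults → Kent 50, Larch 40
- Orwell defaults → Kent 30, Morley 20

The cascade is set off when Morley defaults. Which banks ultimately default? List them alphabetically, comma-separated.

Round 1 — Morley defaults (initial).
  Kent: +50 → 50 ≥ 30
  Larch: +40 → 40 < 60
Round 2 — Kent defaults.
  Larch: +70 → 110 ≥ 60
Round 3 — Larch defaults.
  Calder: +25 → 25 < 70
  Hale: +10 → 10 < 80
  Jasper: +15 → 15 < 120
  Orwell: +90 → 90 ≥ 40
Round 4 — Orwell defaults.
No further defaults.

Kent, Larch, Morley, Orwell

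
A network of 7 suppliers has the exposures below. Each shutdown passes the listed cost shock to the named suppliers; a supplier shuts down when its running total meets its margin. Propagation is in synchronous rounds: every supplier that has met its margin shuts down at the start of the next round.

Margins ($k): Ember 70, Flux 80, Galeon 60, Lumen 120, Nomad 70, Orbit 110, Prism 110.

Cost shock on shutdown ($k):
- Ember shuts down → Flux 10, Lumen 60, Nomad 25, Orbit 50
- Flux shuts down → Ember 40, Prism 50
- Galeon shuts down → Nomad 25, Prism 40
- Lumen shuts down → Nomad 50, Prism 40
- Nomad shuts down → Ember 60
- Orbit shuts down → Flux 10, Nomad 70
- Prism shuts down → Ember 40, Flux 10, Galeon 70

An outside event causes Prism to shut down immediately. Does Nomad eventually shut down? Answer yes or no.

no

Round 1 — Prism shuts down (initial).
  Ember: +40 → 40 < 70
  Flux: +10 → 10 < 80
  Galeon: +70 → 70 ≥ 60
Round 2 — Galeon shuts down.
  Nomad: +25 → 25 < 70
No further shutdowns.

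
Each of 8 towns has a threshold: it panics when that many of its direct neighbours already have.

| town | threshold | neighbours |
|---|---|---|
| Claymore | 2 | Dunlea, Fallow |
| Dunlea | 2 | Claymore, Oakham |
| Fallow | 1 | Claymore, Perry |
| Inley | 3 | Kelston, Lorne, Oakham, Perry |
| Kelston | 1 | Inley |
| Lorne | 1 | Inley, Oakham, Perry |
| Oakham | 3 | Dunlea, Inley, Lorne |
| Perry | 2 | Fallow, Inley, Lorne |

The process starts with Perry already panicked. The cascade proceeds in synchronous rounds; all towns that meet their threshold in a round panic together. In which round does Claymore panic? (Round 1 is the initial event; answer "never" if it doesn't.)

Round 1 — Perry panics (initial).
Round 2 — checking thresholds:
  Fallow: 1 of 2 neighbours ≥ 1, panics.
  Inley: 1 of 4 neighbours < 3, holds.
  Lorne: 1 of 3 neighbours ≥ 1, panics.
Round 3 — no new panics; cascade stops.

never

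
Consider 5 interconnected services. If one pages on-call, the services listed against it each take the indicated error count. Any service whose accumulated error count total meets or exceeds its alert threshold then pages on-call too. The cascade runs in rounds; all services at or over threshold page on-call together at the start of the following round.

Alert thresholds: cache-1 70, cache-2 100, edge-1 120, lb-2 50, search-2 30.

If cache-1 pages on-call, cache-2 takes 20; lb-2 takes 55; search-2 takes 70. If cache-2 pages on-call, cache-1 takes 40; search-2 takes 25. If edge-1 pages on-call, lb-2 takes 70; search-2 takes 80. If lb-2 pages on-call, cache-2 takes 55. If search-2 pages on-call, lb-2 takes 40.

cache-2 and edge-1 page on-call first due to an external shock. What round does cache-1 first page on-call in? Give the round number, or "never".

never

Round 1 — cache-2, edge-1 page on-call (initial).
  cache-1: +40 → 40 < 70
  lb-2: +70 → 70 ≥ 50
  search-2: +25+80 → 105 ≥ 30
Round 2 — lb-2, search-2 page on-call.
No further pages.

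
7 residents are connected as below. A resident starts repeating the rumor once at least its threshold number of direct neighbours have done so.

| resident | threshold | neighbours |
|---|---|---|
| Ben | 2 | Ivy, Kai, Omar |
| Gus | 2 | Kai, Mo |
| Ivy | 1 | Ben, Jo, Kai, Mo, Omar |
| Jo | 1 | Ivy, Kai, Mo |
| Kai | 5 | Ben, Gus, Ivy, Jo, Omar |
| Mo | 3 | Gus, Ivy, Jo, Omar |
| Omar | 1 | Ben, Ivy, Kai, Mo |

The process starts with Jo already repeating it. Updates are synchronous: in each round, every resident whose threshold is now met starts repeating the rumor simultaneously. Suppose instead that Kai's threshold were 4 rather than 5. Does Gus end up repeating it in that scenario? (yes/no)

With Kai's threshold at 4:
Round 1 — Jo starts repeating the rumor (initial).
Round 2 — checking thresholds:
  Ivy: 1 of 5 neighbours ≥ 1, starts repeating the rumor.
  Kai: 1 of 5 neighbours < 4, holds.
  Mo: 1 of 4 neighbours < 3, holds.
Round 3 — checking thresholds:
  Ben: 1 of 3 neighbours < 2, holds.
  Kai: 2 of 5 neighbours < 4, holds.
  Mo: 2 of 4 neighbours < 3, holds.
  Omar: 1 of 4 neighbours ≥ 1, starts repeating the rumor.
Round 4 — checking thresholds:
  Ben: 2 of 3 neighbours ≥ 2, starts repeating the rumor.
  Kai: 3 of 5 neighbours < 4, holds.
  Mo: 3 of 4 neighbours ≥ 3, starts repeating the rumor.
Round 5 — checking thresholds:
  Gus: 1 of 2 neighbours < 2, holds.
  Kai: 4 of 5 neighbours ≥ 4, starts repeating the rumor.
Round 6 — checking thresholds:
  Gus: 2 of 2 neighbours ≥ 2, starts repeating the rumor.
Round 7 — no new spreads; cascade stops.

yes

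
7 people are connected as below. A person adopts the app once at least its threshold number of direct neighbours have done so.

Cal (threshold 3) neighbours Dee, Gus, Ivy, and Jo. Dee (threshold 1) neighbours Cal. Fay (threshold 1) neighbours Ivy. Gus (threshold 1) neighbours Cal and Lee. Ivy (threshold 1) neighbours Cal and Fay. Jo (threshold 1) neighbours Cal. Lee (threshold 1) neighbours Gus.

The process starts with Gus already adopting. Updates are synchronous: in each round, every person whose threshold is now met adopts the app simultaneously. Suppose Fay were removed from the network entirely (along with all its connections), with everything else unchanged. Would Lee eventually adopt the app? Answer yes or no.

yes

With Fay removed:
Round 1 — Gus adopts the app (initial).
Round 2 — checking thresholds:
  Cal: 1 of 4 neighbours < 3, holds.
  Lee: 1 of 1 neighbours ≥ 1, adopts the app.
Round 3 — no new adoptions; cascade stops.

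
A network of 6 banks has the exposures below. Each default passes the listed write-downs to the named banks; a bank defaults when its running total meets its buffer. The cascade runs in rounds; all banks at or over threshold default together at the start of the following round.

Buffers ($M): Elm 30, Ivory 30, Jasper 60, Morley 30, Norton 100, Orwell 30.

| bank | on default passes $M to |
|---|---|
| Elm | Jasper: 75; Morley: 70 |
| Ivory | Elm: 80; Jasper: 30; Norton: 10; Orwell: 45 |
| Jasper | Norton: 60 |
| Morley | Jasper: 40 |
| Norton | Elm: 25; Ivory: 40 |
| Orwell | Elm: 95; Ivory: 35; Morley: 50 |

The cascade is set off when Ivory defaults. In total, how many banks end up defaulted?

5

Round 1 — Ivory defaults (initial).
  Elm: +80 → 80 ≥ 30
  Jasper: +30 → 30 < 60
  Norton: +10 → 10 < 100
  Orwell: +45 → 45 ≥ 30
Round 2 — Elm, Orwell default.
  Jasper: +75 → 105 ≥ 60
  Morley: +70+50 → 120 ≥ 30
Round 3 — Jasper, Morley default.
  Norton: +60 → 70 < 100
No further defaults.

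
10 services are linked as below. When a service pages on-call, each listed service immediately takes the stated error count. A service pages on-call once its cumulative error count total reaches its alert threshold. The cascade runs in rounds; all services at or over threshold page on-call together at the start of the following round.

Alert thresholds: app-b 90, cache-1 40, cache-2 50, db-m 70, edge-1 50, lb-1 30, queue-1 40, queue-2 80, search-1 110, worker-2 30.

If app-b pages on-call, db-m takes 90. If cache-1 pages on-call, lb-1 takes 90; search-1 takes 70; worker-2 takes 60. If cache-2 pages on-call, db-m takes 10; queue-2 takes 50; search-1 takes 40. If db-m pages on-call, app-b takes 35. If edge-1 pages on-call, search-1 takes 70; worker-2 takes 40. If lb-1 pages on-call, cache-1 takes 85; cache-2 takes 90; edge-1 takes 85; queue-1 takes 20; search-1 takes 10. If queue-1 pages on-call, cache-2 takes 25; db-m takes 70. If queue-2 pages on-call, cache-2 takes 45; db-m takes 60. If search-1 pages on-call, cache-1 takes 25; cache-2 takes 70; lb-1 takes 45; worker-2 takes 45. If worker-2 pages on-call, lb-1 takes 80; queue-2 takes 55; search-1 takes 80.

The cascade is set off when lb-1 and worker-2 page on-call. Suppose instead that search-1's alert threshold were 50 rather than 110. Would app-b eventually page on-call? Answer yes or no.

With search-1's alert threshold at 50:
Round 1 — lb-1, worker-2 page on-call (initial).
  cache-1: +85 → 85 ≥ 40
  cache-2: +90 → 90 ≥ 50
  edge-1: +85 → 85 ≥ 50
  queue-1: +20 → 20 < 40
  queue-2: +55 → 55 < 80
  search-1: +10+80 → 90 ≥ 50
Round 2 — cache-1, cache-2, edge-1, search-1 page on-call.
  db-m: +10 → 10 < 70
  queue-2: +50 → 105 ≥ 80
Round 3 — queue-2 pages on-call.
  db-m: +60 → 70 ≥ 70
Round 4 — db-m pages on-call.
  app-b: +35 → 35 < 90
No further pages.

no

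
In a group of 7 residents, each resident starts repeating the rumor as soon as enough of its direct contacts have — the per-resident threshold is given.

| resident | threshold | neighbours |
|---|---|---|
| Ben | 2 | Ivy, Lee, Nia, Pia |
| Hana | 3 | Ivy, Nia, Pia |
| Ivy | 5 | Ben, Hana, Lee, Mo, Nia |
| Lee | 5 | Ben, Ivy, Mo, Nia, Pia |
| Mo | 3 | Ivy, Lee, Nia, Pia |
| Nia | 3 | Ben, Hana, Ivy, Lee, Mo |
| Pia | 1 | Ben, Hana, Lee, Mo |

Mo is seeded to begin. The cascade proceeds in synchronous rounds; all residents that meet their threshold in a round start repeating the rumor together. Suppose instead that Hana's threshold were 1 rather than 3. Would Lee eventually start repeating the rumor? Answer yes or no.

no

With Hana's threshold at 1:
Round 1 — Mo starts repeating the rumor (initial).
Round 2 — checking thresholds:
  Ivy: 1 of 5 neighbours < 5, not yet.
  Lee: 1 of 5 neighbours < 5, not yet.
  Nia: 1 of 5 neighbours < 3, not yet.
  Pia: 1 of 4 neighbours ≥ 1, starts repeating the rumor.
Round 3 — checking thresholds:
  Ben: 1 of 4 neighbours < 2, not yet.
  Hana: 1 of 3 neighbours ≥ 1, starts repeating the rumor.
  Ivy: 1 of 5 neighbours < 5, not yet.
  Lee: 2 of 5 neighbours < 5, not yet.
  Nia: 1 of 5 neighbours < 3, not yet.
Round 4 — no new spreads; cascade stops.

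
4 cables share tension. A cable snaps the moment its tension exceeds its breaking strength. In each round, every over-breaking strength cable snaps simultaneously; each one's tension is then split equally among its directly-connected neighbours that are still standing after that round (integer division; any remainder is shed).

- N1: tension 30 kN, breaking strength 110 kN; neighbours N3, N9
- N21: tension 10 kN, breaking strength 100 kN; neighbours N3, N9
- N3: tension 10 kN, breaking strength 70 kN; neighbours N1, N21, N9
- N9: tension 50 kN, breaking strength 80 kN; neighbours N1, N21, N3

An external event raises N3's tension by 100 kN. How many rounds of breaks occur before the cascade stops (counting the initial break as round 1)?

Round 1 — N3 at 110 > 70. N3 snaps.
  N3 sheds 110 kN to N1, N21, N9: 36 each (2 lost).
    N1: 30+36 = 66 ≤ 110
    N21: 10+36 = 46 ≤ 100
    N9: 50+36 = 86 > 80
Round 2 — N9 snaps.
  N9 sheds 86 kN to N1, N21: 43 each.
    N1: 66+43 = 109 ≤ 110
    N21: 46+43 = 89 ≤ 100
No further breaks.

2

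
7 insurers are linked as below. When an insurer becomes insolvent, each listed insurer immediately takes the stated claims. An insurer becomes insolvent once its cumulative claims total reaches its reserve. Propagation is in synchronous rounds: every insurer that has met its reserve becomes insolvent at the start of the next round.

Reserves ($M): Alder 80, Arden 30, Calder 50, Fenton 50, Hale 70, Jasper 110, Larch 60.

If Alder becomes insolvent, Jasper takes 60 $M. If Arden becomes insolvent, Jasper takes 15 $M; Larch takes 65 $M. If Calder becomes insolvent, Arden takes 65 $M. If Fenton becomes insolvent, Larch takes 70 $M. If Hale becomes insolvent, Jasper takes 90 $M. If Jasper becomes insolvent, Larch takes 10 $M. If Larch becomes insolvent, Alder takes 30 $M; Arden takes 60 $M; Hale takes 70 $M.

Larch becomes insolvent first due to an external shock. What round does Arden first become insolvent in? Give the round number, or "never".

2

Round 1 — Larch becomes insolvent (initial).
  Alder: +30 → 30 < 80
  Arden: +60 → 60 ≥ 30
  Hale: +70 → 70 ≥ 70
Round 2 — Arden, Hale become insolvent.
  Jasper: +15+90 → 105 < 110
No further insolvencies.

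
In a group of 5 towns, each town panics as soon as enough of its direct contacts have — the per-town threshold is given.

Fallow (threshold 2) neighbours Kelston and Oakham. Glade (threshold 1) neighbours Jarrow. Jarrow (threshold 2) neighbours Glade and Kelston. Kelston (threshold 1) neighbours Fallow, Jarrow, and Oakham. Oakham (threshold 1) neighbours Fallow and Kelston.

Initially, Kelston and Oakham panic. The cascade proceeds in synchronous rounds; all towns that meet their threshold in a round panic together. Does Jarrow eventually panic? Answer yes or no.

Round 1 — Kelston, Oakham panic (initial).
Round 2 — checking thresholds:
  Fallow: 2 of 2 neighbours ≥ 2, panics.
  Jarrow: 1 of 2 neighbours < 2, not yet.
Round 3 — no new panics; cascade stops.

no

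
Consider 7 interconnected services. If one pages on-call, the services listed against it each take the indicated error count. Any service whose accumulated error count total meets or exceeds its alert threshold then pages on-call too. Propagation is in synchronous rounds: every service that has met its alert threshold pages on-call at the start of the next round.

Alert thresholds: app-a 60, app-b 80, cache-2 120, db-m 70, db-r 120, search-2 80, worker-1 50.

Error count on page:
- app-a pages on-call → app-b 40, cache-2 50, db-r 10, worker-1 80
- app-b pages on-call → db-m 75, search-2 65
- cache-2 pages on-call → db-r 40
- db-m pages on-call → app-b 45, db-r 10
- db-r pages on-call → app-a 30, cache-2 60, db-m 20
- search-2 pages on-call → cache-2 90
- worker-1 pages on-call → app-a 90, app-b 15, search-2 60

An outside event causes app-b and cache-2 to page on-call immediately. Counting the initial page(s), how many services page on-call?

Round 1 — app-b, cache-2 page on-call (initial).
  db-m: +75 → 75 ≥ 70
  db-r: +40 → 40 < 120
  search-2: +65 → 65 < 80
Round 2 — db-m pages on-call.
  db-r: +10 → 50 < 120
No further pages.

3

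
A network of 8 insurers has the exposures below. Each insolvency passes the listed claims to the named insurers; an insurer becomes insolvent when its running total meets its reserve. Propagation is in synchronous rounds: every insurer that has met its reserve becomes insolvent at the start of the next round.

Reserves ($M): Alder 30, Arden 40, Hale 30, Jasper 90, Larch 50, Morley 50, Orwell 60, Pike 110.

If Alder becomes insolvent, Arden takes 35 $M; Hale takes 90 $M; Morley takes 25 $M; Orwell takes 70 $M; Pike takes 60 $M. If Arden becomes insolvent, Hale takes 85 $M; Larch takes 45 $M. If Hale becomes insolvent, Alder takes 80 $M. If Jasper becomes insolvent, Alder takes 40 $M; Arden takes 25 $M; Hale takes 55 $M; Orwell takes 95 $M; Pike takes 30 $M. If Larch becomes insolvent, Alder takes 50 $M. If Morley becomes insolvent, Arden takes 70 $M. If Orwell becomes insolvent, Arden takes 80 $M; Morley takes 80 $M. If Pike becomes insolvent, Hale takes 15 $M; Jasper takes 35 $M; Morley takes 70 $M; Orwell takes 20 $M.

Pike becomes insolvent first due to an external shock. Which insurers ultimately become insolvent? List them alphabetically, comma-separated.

Alder, Arden, Hale, Morley, Orwell, Pike

Round 1 — Pike becomes insolvent (initial).
  Hale: +15 → 15 < 30
  Jasper: +35 → 35 < 90
  Morley: +70 → 70 ≥ 50
  Orwell: +20 → 20 < 60
Round 2 — Morley becomes insolvent.
  Arden: +70 → 70 ≥ 40
Round 3 — Arden becomes insolvent.
  Hale: +85 → 100 ≥ 30
  Larch: +45 → 45 < 50
Round 4 — Hale becomes insolvent.
  Alder: +80 → 80 ≥ 30
Round 5 — Alder becomes insolvent.
  Orwell: +70 → 90 ≥ 60
Round 6 — Orwell becomes insolvent.
No further insolvencies.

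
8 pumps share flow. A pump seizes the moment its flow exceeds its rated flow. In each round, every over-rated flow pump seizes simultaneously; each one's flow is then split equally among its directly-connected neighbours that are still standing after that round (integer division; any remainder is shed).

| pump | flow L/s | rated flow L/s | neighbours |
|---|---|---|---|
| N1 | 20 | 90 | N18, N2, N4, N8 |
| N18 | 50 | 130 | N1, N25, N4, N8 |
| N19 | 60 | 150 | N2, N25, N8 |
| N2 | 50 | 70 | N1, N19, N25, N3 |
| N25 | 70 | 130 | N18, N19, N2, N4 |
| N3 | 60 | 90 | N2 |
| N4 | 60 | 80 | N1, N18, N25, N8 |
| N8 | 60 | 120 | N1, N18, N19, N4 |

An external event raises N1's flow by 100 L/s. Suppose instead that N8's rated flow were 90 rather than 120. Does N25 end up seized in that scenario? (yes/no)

With N8's rated flow at 90:
Round 1 — N1 at 120 > 90. N1 seizes.
  N1 sheds 120 L/s to N18, N2, N4, N8: 30 each.
    N18: 50+30 = 80 ≤ 130
    N2: 50+30 = 80 > 70
    N4: 60+30 = 90 > 80
    N8: 60+30 = 90 ≤ 90
Round 2 — N2, N4 seize.
  N2 sheds 80 L/s to N19, N25, N3: 26 each (2 lost).
    N19: 60+26 = 86 ≤ 150
    N25: 70+26 = 96 ≤ 130
    N3: 60+26 = 86 ≤ 90
  N4 sheds 90 L/s to N18, N25, N8: 30 each.
    N18: 80+30 = 110 ≤ 130
    N25: 96+30 = 126 ≤ 130
    N8: 90+30 = 120 > 90
Round 3 — N8 seizes.
  N8 sheds 120 L/s to N18, N19: 60 each.
    N18: 110+60 = 170 > 130
    N19: 86+60 = 146 ≤ 150
Round 4 — N18 seizes.
  N18 sheds 170 L/s to N25: 170 each.
    N25: 126+170 = 296 > 130
Round 5 — N25 seizes.
  N25 sheds 296 L/s to N19: 296 each.
    N19: 146+296 = 442 > 150
Round 6 — N19 seizes.
  N19 sheds 442 L/s: no online neighbours, lost.
No further seizures.

yes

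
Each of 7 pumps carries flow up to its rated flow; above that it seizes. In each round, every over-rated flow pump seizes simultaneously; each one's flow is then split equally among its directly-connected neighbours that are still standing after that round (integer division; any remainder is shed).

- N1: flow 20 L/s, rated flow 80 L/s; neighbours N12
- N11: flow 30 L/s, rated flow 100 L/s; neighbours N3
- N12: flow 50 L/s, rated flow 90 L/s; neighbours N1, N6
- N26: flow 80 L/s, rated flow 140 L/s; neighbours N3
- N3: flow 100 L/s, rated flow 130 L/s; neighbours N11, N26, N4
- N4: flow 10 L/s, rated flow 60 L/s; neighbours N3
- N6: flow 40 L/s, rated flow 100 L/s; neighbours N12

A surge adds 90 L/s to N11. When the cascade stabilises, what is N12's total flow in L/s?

50

Round 1 — N11 at 120 > 100. N11 seizes.
  N11 sheds 120 L/s to N3: 120 each.
    N3: 100+120 = 220 > 130
Round 2 — N3 seizes.
  N3 sheds 220 L/s to N26, N4: 110 each.
    N26: 80+110 = 190 > 140
    N4: 10+110 = 120 > 60
Round 3 — N26, N4 seize.
  N26 sheds 190 L/s: no online neighbours, lost.
  N4 sheds 120 L/s: no online neighbours, lost.
No further seizures.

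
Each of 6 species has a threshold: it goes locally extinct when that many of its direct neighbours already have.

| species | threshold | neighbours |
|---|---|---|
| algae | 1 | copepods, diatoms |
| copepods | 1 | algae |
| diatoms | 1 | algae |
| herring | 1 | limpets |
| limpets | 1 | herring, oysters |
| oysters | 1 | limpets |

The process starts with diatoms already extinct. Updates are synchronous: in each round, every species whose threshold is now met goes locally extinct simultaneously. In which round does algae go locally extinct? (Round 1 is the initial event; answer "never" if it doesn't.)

2

Round 1 — diatoms goes locally extinct (initial).
Round 2 — checking thresholds:
  algae: 1 of 2 neighbours ≥ 1, goes locally extinct.
Round 3 — checking thresholds:
  copepods: 1 of 1 neighbours ≥ 1, goes locally extinct.
Round 4 — no new extinctions; cascade stops.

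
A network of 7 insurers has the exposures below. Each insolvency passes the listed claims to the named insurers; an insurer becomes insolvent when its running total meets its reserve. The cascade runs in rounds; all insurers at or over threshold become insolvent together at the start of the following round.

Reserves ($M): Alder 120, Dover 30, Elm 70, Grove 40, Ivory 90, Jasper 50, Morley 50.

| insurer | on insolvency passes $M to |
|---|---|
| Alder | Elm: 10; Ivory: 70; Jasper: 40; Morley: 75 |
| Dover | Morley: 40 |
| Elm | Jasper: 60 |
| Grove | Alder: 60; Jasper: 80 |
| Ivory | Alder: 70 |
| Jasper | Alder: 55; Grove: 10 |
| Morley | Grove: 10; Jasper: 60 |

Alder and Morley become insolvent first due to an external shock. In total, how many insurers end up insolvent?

3

Round 1 — Alder, Morley become insolvent (initial).
  Elm: +10 → 10 < 70
  Grove: +10 → 10 < 40
  Ivory: +70 → 70 < 90
  Jasper: +40+60 → 100 ≥ 50
Round 2 — Jasper becomes insolvent.
  Grove: +10 → 20 < 40
No further insolvencies.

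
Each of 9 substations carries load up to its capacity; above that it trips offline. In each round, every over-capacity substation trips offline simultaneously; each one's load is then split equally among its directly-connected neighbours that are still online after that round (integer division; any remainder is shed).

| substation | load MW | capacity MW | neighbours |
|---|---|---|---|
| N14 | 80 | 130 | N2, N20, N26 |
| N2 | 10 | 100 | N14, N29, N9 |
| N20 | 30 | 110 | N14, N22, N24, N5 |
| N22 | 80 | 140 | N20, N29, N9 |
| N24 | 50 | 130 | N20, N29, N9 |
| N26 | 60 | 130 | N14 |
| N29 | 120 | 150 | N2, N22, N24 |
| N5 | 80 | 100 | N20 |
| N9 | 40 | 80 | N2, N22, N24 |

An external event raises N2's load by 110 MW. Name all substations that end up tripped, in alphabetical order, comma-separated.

Round 1 — N2 at 120 > 100. N2 trips offline.
  N2 sheds 120 MW to N14, N29, N9: 40 each.
    N14: 80+40 = 120 ≤ 130
    N29: 120+40 = 160 > 150
    N9: 40+40 = 80 ≤ 80
Round 2 — N29 trips offline.
  N29 sheds 160 MW to N22, N24: 80 each.
    N22: 80+80 = 160 > 140
    N24: 50+80 = 130 ≤ 130
Round 3 — N22 trips offline.
  N22 sheds 160 MW to N20, N9: 80 each.
    N20: 30+80 = 110 ≤ 110
    N9: 80+80 = 160 > 80
Round 4 — N9 trips offline.
  N9 sheds 160 MW to N24: 160 each.
    N24: 130+160 = 290 > 130
Round 5 — N24 trips offline.
  N24 sheds 290 MW to N20: 290 each.
    N20: 110+290 = 400 > 110
Round 6 — N20 trips offline.
  N20 sheds 400 MW to N14, N5: 200 each.
    N14: 120+200 = 320 > 130
    N5: 80+200 = 280 > 100
Round 7 — N14, N5 trip offline.
  N14 sheds 320 MW to N26: 320 each.
    N26: 60+320 = 380 > 130
  N5 sheds 280 MW: no online neighbours, lost.
Round 8 — N26 trips offline.
  N26 sheds 380 MW: no online neighbours, lost.
No further trips.

N14, N2, N20, N22, N24, N26, N29, N5, N9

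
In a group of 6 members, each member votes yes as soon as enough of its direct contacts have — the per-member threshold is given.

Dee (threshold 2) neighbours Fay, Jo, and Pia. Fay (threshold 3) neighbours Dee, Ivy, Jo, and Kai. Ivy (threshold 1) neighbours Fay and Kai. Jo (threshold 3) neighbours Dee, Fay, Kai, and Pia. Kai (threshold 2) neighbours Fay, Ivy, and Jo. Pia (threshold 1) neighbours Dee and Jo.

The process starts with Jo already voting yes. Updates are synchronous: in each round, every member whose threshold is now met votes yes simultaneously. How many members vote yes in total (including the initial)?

3

Round 1 — Jo votes yes (initial).
Round 2 — checking thresholds:
  Dee: 1 of 3 neighbours < 2, below threshold.
  Fay: 1 of 4 neighbours < 3, below threshold.
  Kai: 1 of 3 neighbours < 2, below threshold.
  Pia: 1 of 2 neighbours ≥ 1, votes yes.
Round 3 — checking thresholds:
  Dee: 2 of 3 neighbours ≥ 2, votes yes.
  Fay: 1 of 4 neighbours < 3, below threshold.
  Kai: 1 of 3 neighbours < 2, below threshold.
Round 4 — no new yes votes; cascade stops.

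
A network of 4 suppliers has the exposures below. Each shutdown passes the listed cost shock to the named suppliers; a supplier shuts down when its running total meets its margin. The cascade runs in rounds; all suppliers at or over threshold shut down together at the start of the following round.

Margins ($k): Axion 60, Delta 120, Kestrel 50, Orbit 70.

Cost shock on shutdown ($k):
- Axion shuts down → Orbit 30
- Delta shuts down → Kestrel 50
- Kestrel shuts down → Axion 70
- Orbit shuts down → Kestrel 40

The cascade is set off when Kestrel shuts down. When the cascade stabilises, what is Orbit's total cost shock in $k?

Round 1 — Kestrel shuts down (initial).
  Axion: +70 → 70 ≥ 60
Round 2 — Axion shuts down.
  Orbit: +30 → 30 < 70
No further shutdowns.

30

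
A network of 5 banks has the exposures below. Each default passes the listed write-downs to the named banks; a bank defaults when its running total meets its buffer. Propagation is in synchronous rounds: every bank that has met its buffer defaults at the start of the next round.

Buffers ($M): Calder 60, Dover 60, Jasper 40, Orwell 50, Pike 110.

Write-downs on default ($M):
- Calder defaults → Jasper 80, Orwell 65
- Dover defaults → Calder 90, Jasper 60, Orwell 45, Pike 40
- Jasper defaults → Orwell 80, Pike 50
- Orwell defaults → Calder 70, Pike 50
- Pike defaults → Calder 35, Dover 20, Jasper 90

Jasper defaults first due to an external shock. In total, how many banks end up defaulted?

Round 1 — Jasper defaults (initial).
  Orwell: +80 → 80 ≥ 50
  Pike: +50 → 50 < 110
Round 2 — Orwell defaults.
  Calder: +70 → 70 ≥ 60
  Pike: +50 → 100 < 110
Round 3 — Calder defaults.
No further defaults.

3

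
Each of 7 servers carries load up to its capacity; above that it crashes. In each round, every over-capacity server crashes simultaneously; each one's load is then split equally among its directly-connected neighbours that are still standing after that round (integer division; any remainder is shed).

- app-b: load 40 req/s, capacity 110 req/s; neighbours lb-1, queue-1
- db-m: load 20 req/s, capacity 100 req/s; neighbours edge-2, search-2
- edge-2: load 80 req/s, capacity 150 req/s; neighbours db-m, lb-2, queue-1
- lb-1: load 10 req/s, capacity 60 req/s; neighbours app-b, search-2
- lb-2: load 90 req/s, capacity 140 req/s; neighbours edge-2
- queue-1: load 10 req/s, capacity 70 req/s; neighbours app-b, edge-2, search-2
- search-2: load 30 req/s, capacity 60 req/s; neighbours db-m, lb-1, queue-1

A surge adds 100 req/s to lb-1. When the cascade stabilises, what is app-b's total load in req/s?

Round 1 — lb-1 at 110 > 60. lb-1 crashes.
  lb-1 sheds 110 req/s to app-b, search-2: 55 each.
    app-b: 40+55 = 95 ≤ 110
    search-2: 30+55 = 85 > 60
Round 2 — search-2 crashes.
  search-2 sheds 85 req/s to db-m, queue-1: 42 each (1 lost).
    db-m: 20+42 = 62 ≤ 100
    queue-1: 10+42 = 52 ≤ 70
No further crashes.

95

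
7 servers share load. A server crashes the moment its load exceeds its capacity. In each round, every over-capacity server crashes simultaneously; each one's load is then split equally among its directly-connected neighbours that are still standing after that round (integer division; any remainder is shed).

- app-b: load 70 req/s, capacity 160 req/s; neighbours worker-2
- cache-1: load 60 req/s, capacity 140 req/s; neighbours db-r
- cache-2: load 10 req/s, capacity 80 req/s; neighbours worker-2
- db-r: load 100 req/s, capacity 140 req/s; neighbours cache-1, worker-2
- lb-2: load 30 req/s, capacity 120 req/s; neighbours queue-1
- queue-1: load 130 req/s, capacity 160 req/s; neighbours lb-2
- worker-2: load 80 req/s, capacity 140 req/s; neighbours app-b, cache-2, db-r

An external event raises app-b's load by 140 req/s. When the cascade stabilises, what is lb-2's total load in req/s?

Round 1 — app-b at 210 > 160. app-b crashes.
  app-b sheds 210 req/s to worker-2: 210 each.
    worker-2: 80+210 = 290 > 140
Round 2 — worker-2 crashes.
  worker-2 sheds 290 req/s to cache-2, db-r: 145 each.
    cache-2: 10+145 = 155 > 80
    db-r: 100+145 = 245 > 140
Round 3 — cache-2, db-r crash.
  cache-2 sheds 155 req/s: no online neighbours, lost.
  db-r sheds 245 req/s to cache-1: 245 each.
    cache-1: 60+245 = 305 > 140
Round 4 — cache-1 crashes.
  cache-1 sheds 305 req/s: no online neighbours, lost.
No further crashes.

30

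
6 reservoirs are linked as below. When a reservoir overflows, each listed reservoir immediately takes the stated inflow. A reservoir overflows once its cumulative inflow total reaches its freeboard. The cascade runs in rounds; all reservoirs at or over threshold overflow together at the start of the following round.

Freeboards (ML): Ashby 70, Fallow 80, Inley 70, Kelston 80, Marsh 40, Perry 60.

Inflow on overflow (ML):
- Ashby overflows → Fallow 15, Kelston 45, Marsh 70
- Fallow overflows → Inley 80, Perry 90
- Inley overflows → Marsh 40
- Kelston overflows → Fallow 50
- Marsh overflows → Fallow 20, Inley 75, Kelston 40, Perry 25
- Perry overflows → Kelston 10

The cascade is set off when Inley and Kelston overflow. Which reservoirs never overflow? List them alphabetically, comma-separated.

Round 1 — Inley, Kelston overflow (initial).
  Fallow: +50 → 50 < 80
  Marsh: +40 → 40 ≥ 40
Round 2 — Marsh overflows.
  Fallow: +20 → 70 < 80
  Perry: +25 → 25 < 60
No further overflows.

Ashby, Fallow, Perry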